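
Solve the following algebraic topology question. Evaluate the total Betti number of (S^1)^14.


b_k(T^14) = C(14,k), so the sum over k is sum_k C(14,k) = 2^14.
Total = 2^14 = 16384

16384


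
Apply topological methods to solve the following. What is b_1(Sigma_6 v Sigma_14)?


For a wedge: H_1(A v B) = H_1(A) + H_1(B).
b_1(Sigma_6) = 12, b_1(Sigma_14) = 28.
b_1 = 12 + 28 = 40

40


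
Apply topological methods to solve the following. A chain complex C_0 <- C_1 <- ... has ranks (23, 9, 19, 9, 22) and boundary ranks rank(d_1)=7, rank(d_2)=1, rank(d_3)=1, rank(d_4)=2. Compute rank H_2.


rank H_k = rank(ker d_k) - rank(im d_{k+1}).
rank(ker d_2) = rank(C_2) - rank(d_2) = 19 - 1 = 18.
rank(im d_{2+1}) = 1.
rank H_2 = 18 - 1 = 17

17


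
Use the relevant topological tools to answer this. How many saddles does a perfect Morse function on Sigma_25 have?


A perfect Morse function has m_k = b_k.
For Sigma_25: b_0=1, b_1=2g=50, b_2=1.
Saddles m_1 = 2g = 50

50


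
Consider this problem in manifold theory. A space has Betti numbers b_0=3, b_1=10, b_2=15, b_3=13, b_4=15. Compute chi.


chi = sum_k (-1)^k b_k.
= (3) + (-10) + (15) + (-13) + (15)
= 10

10


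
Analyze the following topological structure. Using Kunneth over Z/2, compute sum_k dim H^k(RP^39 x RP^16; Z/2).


dim H^*(RP^n; Z/2) = n+1 (one Z/2 in each degree 0..n).
Total Betti number is multiplicative.
Total = (39+1) * (16+1) = 40 * 17 = 680

680


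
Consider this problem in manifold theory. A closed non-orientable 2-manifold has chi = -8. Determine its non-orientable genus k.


chi = 2 - k for closed non-orientable surfaces with k crosscaps.
-8 = 2 - k
k = 2 - (-8) = 10

10


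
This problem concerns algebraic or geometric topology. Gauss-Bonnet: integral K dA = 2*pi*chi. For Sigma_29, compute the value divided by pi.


Gauss-Bonnet: integral K dA = 2*pi*chi(M).
chi(Sigma_29) = 2 - 2*29 = -56.
(integral K dA)/pi = 2*chi = 2*(-56) = -112

-112


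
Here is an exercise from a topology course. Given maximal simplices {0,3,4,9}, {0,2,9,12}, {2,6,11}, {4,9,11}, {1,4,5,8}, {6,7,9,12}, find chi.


Enumerate all faces; f-vector: f_0=12, f_1=27, f_2=18, f_3=4.
chi = sum (-1)^k f_k = -1

-1


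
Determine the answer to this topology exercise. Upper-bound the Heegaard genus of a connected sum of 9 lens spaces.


Heegaard genus satisfies g(A#B) <= g(A) + g(B).
Each lens space has g = 1.
Upper bound: 9 * 1 = 9

9


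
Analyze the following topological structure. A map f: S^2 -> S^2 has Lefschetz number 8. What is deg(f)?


L(f) = 1 + (-1)^2 deg(f) on S^2.
8 = 1 + (-1)^2 * deg(f)
(-1)^2 * deg(f) = 7
deg(f) = 7

7


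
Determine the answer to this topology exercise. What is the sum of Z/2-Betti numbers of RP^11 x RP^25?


dim H^*(RP^n; Z/2) = n+1 (one Z/2 in each degree 0..n).
Total Betti number is multiplicative.
Total = (11+1) * (25+1) = 12 * 26 = 312

312


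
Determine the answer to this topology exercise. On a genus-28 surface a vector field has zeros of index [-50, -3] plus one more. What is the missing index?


Poincare-Hopf: sum of indices = chi(M).
chi(Sigma_28) = 2 - 2*28 = -54.
Sum of known indices = -53.
x = chi - (sum known) = -54 - (-53) = -1

-1


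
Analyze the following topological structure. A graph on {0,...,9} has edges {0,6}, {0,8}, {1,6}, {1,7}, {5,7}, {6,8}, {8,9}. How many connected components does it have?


Run DFS/union-find over 10 vertices.
V = 10, E = 7.
Number of components = 4

4


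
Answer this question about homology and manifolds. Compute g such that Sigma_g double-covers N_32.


chi(N_32) = 2 - 32 = -30.
Double cover: chi(Sigma_g) = 2 * chi(N_32) = 2*(-30) = -60.
2 - 2g = -60, so g = (2 - (-60))/2 = 62/2 = 31

31


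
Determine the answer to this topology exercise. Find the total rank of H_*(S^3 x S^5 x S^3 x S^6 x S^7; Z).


Total Betti number is multiplicative under products.
Each S^d (d>=1) has total Betti number 2.
There are 5 sphere factors.
Total = 2^5 = 32

32


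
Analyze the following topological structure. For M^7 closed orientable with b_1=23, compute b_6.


Poincare duality for closed orientable n-manifolds: b_k = b_{n-k}.
Here n = 7, so b_6 = b_1 = 23

23


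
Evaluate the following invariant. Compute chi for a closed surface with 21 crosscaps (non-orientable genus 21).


For a non-orientable closed surface with k crosscaps: chi = 2 - k.
Here k = 21.
chi = 2 - 21 = -19

-19


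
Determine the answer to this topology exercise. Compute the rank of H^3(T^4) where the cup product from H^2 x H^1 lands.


Cup product: H^p x H^q -> H^{p+q}; here p+q = 2+1 = 3.
rank H^k(T^n) = C(n,k).
C(4,3) = 4

4


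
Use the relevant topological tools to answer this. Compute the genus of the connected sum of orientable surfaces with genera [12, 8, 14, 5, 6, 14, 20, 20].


Genus is additive under connected sum of orientable surfaces.
g = 12 + 8 + 14 + 5 + 6 + 14 + 20 + 20 = 99

99


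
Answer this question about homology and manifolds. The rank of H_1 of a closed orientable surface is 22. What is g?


For a closed orientable surface: b_1 = 2g.
22 = 2g
g = 22 / 2 = 11

11


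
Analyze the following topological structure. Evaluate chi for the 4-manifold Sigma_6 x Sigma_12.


chi(Sigma_6) = 2 - 2*6 = -10
chi(Sigma_12) = 2 - 2*12 = -22
chi(product) = (-10) * (-22) = 220

220


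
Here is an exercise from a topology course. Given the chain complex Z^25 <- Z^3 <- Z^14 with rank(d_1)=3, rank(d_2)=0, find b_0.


rank H_k = rank(ker d_k) - rank(im d_{k+1}).
rank(ker d_0) = rank(C_0) - rank(d_0) = 25 - 0 = 25.
rank(im d_{0+1}) = 3.
rank H_0 = 25 - 3 = 22

22


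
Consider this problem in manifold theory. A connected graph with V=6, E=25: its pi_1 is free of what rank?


For a connected graph: rank(pi_1) = b_1 = E - V + 1 = 1 - chi.
chi = V - E = 6 - 25 = -19.
rank = 1 - (-19) = 25 - 6 + 1 = 20

20


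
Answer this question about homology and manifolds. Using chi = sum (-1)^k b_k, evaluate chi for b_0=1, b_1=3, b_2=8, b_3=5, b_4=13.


chi = sum_k (-1)^k b_k.
= (1) + (-3) + (8) + (-5) + (13)
= 14

14


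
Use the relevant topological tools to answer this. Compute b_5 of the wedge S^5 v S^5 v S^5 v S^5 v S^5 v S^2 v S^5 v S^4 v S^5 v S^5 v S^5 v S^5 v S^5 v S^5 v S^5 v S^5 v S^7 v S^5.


For a wedge of spheres, H_k (k>0) is free on one generator per sphere of dimension k.
Spheres of dimension 5: count = 15.
b_5 = 15

15


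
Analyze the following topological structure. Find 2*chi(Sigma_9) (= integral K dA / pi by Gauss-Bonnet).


Gauss-Bonnet: integral K dA = 2*pi*chi(M).
chi(Sigma_9) = 2 - 2*9 = -16.
(integral K dA)/pi = 2*chi = 2*(-16) = -32

-32


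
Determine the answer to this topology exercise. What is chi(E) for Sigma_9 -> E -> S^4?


chi(S^4) = 2 (n even), chi(Sigma_9) = 2 - 2*9 = -16.
chi(E) = 2 * (-16) = -32

-32


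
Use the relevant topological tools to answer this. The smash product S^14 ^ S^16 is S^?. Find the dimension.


S^m ^ S^n = S^{m+n}.
k = 14 + 16 = 30

30


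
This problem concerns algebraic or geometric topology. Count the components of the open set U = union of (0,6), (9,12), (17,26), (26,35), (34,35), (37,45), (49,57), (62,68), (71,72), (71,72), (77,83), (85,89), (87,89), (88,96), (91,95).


Sort and merge overlapping open intervals.
Merged: (0,6), (9,12), (17,26), (26,35), (37,45), (49,57), (62,68), (71,72), (77,83), (85,96).
Number of components = 10

10


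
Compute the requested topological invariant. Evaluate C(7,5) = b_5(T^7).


By the Kunneth formula, b_k(T^n) = C(n,k).
b_5(T^7) = C(7,5).
C(7,5) = 7!/(5!*2!) = 21

21


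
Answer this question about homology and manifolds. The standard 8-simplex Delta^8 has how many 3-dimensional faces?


Delta^8 has 8+1 vertices. A 3-face is a choice of 3+1 vertices.
f_3 = C(8+1, 3+1) = C(9,4) = 126

126


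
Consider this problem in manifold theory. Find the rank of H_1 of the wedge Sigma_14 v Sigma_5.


For a wedge: H_1(A v B) = H_1(A) + H_1(B).
b_1(Sigma_14) = 28, b_1(Sigma_5) = 10.
b_1 = 28 + 10 = 38

38


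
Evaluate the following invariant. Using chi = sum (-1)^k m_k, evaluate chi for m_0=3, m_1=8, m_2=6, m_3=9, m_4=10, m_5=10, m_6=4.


Morse theory: chi(M) = sum_k (-1)^k m_k where m_k = #(index-k critical points).
= (3) + (-8) + (6) + (-9) + (10) + (-10) + (4) = -4

-4


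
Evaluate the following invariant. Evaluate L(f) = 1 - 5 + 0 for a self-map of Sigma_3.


L(f) = tr(f_0*) - tr(f_1*) + tr(f_2*).
= 1 - (5) + (0)
= -4

-4


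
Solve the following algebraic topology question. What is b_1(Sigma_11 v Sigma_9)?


For a wedge: H_1(A v B) = H_1(A) + H_1(B).
b_1(Sigma_11) = 22, b_1(Sigma_9) = 18.
b_1 = 22 + 18 = 40

40


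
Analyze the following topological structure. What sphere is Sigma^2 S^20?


Each suspension raises dimension by 1: Sigma S^n = S^{n+1}.
Sigma^2 S^20 = S^{20+2} = S^22

22


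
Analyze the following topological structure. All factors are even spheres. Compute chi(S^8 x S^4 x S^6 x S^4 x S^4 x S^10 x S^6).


chi is multiplicative: chi(X x Y) = chi(X) chi(Y).
Each even-dim sphere has chi = 2. There are 7 factors.
chi = 2^7 = 128

128


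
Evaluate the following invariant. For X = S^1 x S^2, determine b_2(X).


Each S^d has Poincare polynomial 1 + t^d.
The product S^1 x S^2 has Poincare polynomial prod(1+t^d_i).
Expanding: b_0=1, b_1=1, b_2=1, b_3=1.
b_2 = 1

1


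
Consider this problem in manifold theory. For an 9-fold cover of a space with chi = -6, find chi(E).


For a finite covering: chi(E) = (number of sheets) * chi(B).
chi(E) = 9 * (-6) = -54

-54


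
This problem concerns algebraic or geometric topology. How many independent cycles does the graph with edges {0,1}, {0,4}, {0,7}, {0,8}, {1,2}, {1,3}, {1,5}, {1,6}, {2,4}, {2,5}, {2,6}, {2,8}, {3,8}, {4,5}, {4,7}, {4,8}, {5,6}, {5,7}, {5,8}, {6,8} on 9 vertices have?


b_1 = E - V + (number of components).
E = 20, V = 9, components = 1.
b_1 = 20 - 9 + 1 = 12

12


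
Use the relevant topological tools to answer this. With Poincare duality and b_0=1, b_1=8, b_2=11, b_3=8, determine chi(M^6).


By Poincare duality b_k = b_{6-k}, so full Betti numbers: b_0=1, b_1=8, b_2=11, b_3=8, b_4=11, b_5=8, b_6=1.
chi = sum (-1)^k b_k = 0

0


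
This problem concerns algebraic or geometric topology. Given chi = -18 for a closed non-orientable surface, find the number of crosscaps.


chi = 2 - k for closed non-orientable surfaces with k crosscaps.
-18 = 2 - k
k = 2 - (-18) = 20

20


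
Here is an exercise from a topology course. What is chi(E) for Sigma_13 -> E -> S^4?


chi(S^4) = 2 (n even), chi(Sigma_13) = 2 - 2*13 = -24.
chi(E) = 2 * (-24) = -48

-48


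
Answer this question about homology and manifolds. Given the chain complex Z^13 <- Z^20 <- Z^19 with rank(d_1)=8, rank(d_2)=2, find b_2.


rank H_k = rank(ker d_k) - rank(im d_{k+1}).
rank(ker d_2) = rank(C_2) - rank(d_2) = 19 - 2 = 17.
rank(im d_{2+1}) = 0.
rank H_2 = 17 - 0 = 17

17


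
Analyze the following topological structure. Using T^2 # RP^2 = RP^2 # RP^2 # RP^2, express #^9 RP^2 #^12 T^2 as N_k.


Since a >= 1, the sum is non-orientable; each T^2 can be replaced by RP^2 # RP^2 (since T^2#RP^2 = 3RP^2).
Total crosscaps k = 9 + 2*12 = 33.
Check via chi: chi = 9*1 + 12*0 - (9+12-1)*2 = -31 = 2 - k = -31. Consistent.

33


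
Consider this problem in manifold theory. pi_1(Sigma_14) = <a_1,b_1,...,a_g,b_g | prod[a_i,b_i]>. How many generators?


Standard presentation: pi_1(Sigma_g) = <a_1,b_1,...,a_g,b_g | [a_1,b_1]...[a_g,b_g] = 1>.
Number of generators = 2g = 2*14 = 28

28


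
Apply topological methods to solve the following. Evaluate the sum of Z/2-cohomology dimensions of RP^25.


H^k(RP^25; Z/2) = Z/2 for each 0 <= k <= 25.
Total dimension = 25 + 1 = 26

26


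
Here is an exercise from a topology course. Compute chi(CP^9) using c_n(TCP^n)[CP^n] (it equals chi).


For any closed oriented manifold, <e(TM),[M]> = chi(M).
chi(CP^9) = 9+1 = 10

10


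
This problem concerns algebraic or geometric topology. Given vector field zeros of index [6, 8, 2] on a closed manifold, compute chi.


Poincare-Hopf: chi(M) = sum of indices of zeros.
chi = (6) + (8) + (2) = 16

16


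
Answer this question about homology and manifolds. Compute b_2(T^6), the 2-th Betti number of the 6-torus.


By the Kunneth formula, b_k(T^n) = C(n,k).
b_2(T^6) = C(6,2).
C(6,2) = 6!/(2!*4!) = 15

15


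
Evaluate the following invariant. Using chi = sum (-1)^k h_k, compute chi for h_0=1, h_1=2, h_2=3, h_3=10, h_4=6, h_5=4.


Handles of index k contribute (-1)^k to chi (same as CW cells).
chi = (1) + (-2) + (3) + (-10) + (6) + (-4) = -6

-6


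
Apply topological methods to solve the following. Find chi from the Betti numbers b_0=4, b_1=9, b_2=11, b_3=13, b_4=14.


chi = sum_k (-1)^k b_k.
= (4) + (-9) + (11) + (-13) + (14)
= 7

7


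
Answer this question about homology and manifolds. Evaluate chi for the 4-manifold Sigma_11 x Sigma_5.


chi(Sigma_11) = 2 - 2*11 = -20
chi(Sigma_5) = 2 - 2*5 = -8
chi(product) = (-20) * (-8) = 160

160


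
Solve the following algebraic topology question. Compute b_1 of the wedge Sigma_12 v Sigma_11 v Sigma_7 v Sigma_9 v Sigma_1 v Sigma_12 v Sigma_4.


For a wedge X v Y: reduced H_k(X v Y) = H_k(X) + H_k(Y).
Each Sigma_g contributes b_1 = 2g.
b_1 = 24 + 22 + 14 + 18 + 2 + 24 + 8 = 112

112


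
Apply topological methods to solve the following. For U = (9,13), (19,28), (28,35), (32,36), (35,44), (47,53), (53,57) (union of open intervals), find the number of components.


Sort and merge overlapping open intervals.
Merged: (9,13), (19,28), (28,44), (47,53), (53,57).
Number of components = 5

5


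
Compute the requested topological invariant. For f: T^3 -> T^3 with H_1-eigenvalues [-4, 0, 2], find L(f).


For a torus self-map: L(f) = det(I - A) where A acts on H_1.
L(f) = (1--4) * (1-0) * (1-2) = 5 * 1 * -1 = -5

-5


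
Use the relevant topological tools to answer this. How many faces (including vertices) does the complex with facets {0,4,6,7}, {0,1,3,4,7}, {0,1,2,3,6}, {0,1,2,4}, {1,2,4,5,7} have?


Each maximal simplex on m vertices has 2^m - 1 nonempty faces.
Take the union (dedupe shared faces).
Total distinct faces = 85

85


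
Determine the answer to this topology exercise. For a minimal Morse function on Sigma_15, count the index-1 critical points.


A perfect Morse function has m_k = b_k.
For Sigma_15: b_0=1, b_1=2g=30, b_2=1.
Saddles m_1 = 2g = 30

30


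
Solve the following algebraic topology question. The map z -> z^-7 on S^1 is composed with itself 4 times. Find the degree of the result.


deg(f) = -7. Degree is multiplicative: deg(f^4) = (deg f)^4.
deg(f^4) = (-7)^4 = 2401

2401


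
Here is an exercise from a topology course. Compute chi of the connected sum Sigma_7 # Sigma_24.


chi(Sigma_7) = 2 - 2*7 = -12
chi(Sigma_24) = 2 - 2*24 = -46
For surfaces: chi(A#B) = chi(A) + chi(B) - 2.
chi = -12 + -46 - 2 = -60

-60


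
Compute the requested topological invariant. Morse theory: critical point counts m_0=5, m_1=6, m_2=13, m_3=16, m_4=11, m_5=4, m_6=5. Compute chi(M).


Morse theory: chi(M) = sum_k (-1)^k m_k where m_k = #(index-k critical points).
= (5) + (-6) + (13) + (-16) + (11) + (-4) + (5) = 8

8


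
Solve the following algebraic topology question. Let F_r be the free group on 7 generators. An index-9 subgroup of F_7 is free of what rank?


Nielsen-Schreier: an index-n subgroup of F_r is free of rank 1 + n(r-1).
Equivalently: chi(cover) = n*chi(base); chi(vee_r S^1) = 1 - 7 = -6.
chi(E) = 9*(-6) = -54; rank = 1 - chi(E) = 1 - (-54) = 55.
rank = 1 + 9*(7-1) = 1 + 54 = 55

55


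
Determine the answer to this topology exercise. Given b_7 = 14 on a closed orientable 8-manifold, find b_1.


Poincare duality for closed orientable n-manifolds: b_k = b_{n-k}.
Here n = 8, so b_1 = b_7 = 14

14


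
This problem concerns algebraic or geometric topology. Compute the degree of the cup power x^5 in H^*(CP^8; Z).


|x| = 2 in H^*(CP^n).
|x^5| = 5 * |x| = 5 * 2 = 10

10


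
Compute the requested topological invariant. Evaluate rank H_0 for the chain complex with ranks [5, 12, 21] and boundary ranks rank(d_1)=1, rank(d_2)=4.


rank H_k = rank(ker d_k) - rank(im d_{k+1}).
rank(ker d_0) = rank(C_0) - rank(d_0) = 5 - 0 = 5.
rank(im d_{0+1}) = 1.
rank H_0 = 5 - 1 = 4

4


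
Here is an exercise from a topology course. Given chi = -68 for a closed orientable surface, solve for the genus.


chi = 2 - 2g for closed orientable surfaces.
-68 = 2 - 2g
2g = 2 - (-68) = 70
g = 35

35


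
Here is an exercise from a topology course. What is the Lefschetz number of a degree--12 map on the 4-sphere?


On S^4: L(f) = tr(f_0*) + (-1)^4 tr(f_4*) = 1 + (-1)^4 * deg(f).
L(f) = 1 + (-1)^4 * -12 = 1 + -12 = -11

-11


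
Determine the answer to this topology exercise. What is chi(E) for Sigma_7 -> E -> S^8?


chi(S^8) = 2 (n even), chi(Sigma_7) = 2 - 2*7 = -12.
chi(E) = 2 * (-12) = -24

-24


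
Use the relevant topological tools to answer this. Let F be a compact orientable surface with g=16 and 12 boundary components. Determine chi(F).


For a compact orientable surface with genus g and b boundary components: chi = 2 - 2g - b.
chi = 2 - 2*16 - 12 = 2 - 32 - 12 = -42

-42


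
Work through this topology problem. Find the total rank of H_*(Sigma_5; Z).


For Sigma_5: b_0 = 1, b_1 = 2g = 10, b_2 = 1.
Total = 1 + 10 + 1 = 12

12


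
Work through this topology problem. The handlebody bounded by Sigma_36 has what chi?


A genus-g handlebody deformation retracts to a wedge of g circles.
chi(vee_g S^1) = 1 - g.
chi(H_36) = 1 - 36 = -35

-35


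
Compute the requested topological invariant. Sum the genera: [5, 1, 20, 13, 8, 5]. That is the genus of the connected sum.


Genus is additive under connected sum of orientable surfaces.
g = 5 + 1 + 20 + 13 + 8 + 5 = 52

52


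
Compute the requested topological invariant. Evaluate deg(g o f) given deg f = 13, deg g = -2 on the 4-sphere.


Degree is multiplicative under composition: deg(g o f) = deg(g) * deg(f).
= -2 * 13 = -26

-26


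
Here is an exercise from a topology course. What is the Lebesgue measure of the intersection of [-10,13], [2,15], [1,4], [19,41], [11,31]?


Intersection = [max(a_i), min(b_i)] = [19, 4].
Since 19 > 4, the intersection is empty.
Length = 0

0


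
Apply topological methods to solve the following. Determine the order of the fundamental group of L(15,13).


pi_1(L(p,q)) = Z/pZ for any q coprime to p.
|pi_1(L(15,13))| = 15

15


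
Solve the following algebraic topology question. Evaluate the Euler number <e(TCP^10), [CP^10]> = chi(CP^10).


For any closed oriented manifold, <e(TM),[M]> = chi(M).
chi(CP^10) = 10+1 = 11

11


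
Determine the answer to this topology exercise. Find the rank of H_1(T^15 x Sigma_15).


pi_1(A x B) = pi_1(A) x pi_1(B); rank of abelianization = b_1.
b_1(T^15) = 15, b_1(Sigma_15) = 2*15 = 30.
b_1(product) = 15 + 30 = 45

45


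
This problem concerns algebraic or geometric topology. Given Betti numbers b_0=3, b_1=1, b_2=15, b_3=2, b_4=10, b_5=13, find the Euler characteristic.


chi = sum_k (-1)^k b_k.
= (3) + (-1) + (15) + (-2) + (10) + (-13)
= 12

12


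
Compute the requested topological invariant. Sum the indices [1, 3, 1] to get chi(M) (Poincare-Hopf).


Poincare-Hopf: chi(M) = sum of indices of zeros.
chi = (1) + (3) + (1) = 5

5


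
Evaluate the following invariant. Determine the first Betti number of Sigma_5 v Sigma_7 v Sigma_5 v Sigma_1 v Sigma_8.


For a wedge X v Y: reduced H_k(X v Y) = H_k(X) + H_k(Y).
Each Sigma_g contributes b_1 = 2g.
b_1 = 10 + 14 + 10 + 2 + 16 = 52

52


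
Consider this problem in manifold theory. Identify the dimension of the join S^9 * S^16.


Join of spheres: S^m * S^n = S^{m+n+1}.
dim = 9 + 16 + 1 = 26

26


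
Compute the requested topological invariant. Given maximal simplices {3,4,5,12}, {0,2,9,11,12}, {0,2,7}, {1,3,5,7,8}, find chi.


Enumerate all faces; f-vector: f_0=11, f_1=27, f_2=25, f_3=11, f_4=2.
chi = sum (-1)^k f_k = 0

0


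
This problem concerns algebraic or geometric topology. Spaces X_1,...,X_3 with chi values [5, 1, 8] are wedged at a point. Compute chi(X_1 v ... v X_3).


chi(A v B) = chi(A) + chi(B) - 1 (one point identified).
For 3 spaces: chi = (sum chi_i) - (3 - 1).
sum = 14; chi = 14 - 2 = 12

12


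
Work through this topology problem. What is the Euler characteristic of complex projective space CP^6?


CP^6 has one cell in each even dimension 0, 2, ..., 2*6 (6+1 cells total).
All cells are even-dimensional, so chi = number of cells.
chi = 6 + 1 = 7

7


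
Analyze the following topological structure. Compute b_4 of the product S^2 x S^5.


Each S^d has Poincare polynomial 1 + t^d.
The product S^2 x S^5 has Poincare polynomial prod(1+t^d_i).
Expanding: b_0=1, b_2=1, b_5=1, b_7=1.
b_4 = 0

0


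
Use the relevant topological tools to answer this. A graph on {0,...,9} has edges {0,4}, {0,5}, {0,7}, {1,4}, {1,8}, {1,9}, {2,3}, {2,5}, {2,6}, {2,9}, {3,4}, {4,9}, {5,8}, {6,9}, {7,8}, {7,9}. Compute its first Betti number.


b_1 = E - V + (number of components).
E = 16, V = 10, components = 1.
b_1 = 16 - 10 + 1 = 7

7


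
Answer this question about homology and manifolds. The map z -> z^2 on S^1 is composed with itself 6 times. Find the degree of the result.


deg(f) = 2. Degree is multiplicative: deg(f^6) = (deg f)^6.
deg(f^6) = (2)^6 = 64

64


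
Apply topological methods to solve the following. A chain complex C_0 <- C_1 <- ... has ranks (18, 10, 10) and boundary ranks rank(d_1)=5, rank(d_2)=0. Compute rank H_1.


rank H_k = rank(ker d_k) - rank(im d_{k+1}).
rank(ker d_1) = rank(C_1) - rank(d_1) = 10 - 5 = 5.
rank(im d_{1+1}) = 0.
rank H_1 = 5 - 0 = 5

5


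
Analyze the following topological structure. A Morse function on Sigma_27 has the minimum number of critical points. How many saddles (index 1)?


A perfect Morse function has m_k = b_k.
For Sigma_27: b_0=1, b_1=2g=54, b_2=1.
Saddles m_1 = 2g = 54

54


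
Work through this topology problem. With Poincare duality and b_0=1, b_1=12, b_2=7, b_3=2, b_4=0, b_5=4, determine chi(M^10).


By Poincare duality b_k = b_{10-k}, so full Betti numbers: b_0=1, b_1=12, b_2=7, b_3=2, b_4=0, b_5=4, b_6=0, b_7=2, b_8=7, b_9=12, b_10=1.
chi = sum (-1)^k b_k = -16

-16


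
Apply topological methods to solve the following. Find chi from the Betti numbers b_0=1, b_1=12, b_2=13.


chi = sum_k (-1)^k b_k.
= (1) + (-12) + (13)
= 2

2


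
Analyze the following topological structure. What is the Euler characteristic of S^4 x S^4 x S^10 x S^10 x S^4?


chi is multiplicative: chi(X x Y) = chi(X) chi(Y).
Each even-dim sphere has chi = 2. There are 5 factors.
chi = 2^5 = 32

32


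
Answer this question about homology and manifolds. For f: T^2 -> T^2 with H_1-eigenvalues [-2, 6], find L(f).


For a torus self-map: L(f) = det(I - A) where A acts on H_1.
L(f) = (1--2) * (1-6) = 3 * -5 = -15

-15


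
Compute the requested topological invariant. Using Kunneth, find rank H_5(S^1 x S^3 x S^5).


Each S^d has Poincare polynomial 1 + t^d.
The product S^1 x S^3 x S^5 has Poincare polynomial prod(1+t^d_i).
Expanding: b_0=1, b_1=1, b_3=1, b_4=1, b_5=1, b_6=1, b_8=1, b_9=1.
b_5 = 1

1


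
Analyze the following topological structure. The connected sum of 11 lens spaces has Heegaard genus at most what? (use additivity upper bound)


Heegaard genus satisfies g(A#B) <= g(A) + g(B).
Each lens space has g = 1.
Upper bound: 11 * 1 = 11

11


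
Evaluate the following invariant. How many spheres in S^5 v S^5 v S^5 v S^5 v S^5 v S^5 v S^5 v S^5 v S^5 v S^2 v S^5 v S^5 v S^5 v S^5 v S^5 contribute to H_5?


For a wedge of spheres, H_k (k>0) is free on one generator per sphere of dimension k.
Spheres of dimension 5: count = 14.
b_5 = 14

14


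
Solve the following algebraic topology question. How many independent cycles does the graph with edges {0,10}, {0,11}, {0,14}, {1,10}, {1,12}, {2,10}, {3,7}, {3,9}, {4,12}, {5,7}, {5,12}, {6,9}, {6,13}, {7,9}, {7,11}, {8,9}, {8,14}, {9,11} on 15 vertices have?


b_1 = E - V + (number of components).
E = 18, V = 15, components = 1.
b_1 = 18 - 15 + 1 = 4

4


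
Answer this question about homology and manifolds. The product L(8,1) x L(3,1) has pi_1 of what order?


pi_1(X x Y) = pi_1(X) x pi_1(Y).
pi_1(L(8,1)) = Z/8, pi_1(L(3,1)) = Z/3.
|Z/8 x Z/3| = 8 * 3 = 24

24


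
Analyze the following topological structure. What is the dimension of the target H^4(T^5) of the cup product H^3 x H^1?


Cup product: H^p x H^q -> H^{p+q}; here p+q = 3+1 = 4.
rank H^k(T^n) = C(n,k).
C(5,4) = 5

5


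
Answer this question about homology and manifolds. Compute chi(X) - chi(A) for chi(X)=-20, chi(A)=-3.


Relative Euler characteristic: chi(X, A) = chi(X) - chi(A).
= -20 - (-3) = -17

-17


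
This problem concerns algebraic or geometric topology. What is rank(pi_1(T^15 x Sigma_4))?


pi_1(A x B) = pi_1(A) x pi_1(B); rank of abelianization = b_1.
b_1(T^15) = 15, b_1(Sigma_4) = 2*4 = 8.
b_1(product) = 15 + 8 = 23

23


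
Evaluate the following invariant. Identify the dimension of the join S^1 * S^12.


Join of spheres: S^m * S^n = S^{m+n+1}.
dim = 1 + 12 + 1 = 14

14


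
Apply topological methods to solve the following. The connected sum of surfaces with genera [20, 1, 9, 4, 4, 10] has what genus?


Genus is additive under connected sum of orientable surfaces.
g = 20 + 1 + 9 + 4 + 4 + 10 = 48

48


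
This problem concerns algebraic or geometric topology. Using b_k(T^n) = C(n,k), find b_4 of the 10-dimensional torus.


By the Kunneth formula, b_k(T^n) = C(n,k).
b_4(T^10) = C(10,4).
C(10,4) = 10!/(4!*6!) = 210

210


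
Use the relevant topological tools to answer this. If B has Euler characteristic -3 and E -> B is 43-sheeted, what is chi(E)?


For a finite covering: chi(E) = (number of sheets) * chi(B).
chi(E) = 43 * (-3) = -129

-129


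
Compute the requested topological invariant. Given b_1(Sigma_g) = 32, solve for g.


For a closed orientable surface: b_1 = 2g.
32 = 2g
g = 32 / 2 = 16

16


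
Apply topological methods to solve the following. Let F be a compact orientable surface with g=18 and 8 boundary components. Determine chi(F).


For a compact orientable surface with genus g and b boundary components: chi = 2 - 2g - b.
chi = 2 - 2*18 - 8 = 2 - 36 - 8 = -42

-42


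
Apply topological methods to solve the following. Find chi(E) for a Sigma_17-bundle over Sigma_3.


For a fiber bundle F -> E -> B (with CW structure): chi(E) = chi(B) * chi(F).
chi(Sigma_3) = -4, chi(Sigma_17) = -32.
chi(E) = (-4) * (-32) = 128

128


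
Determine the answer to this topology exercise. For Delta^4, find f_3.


Delta^4 has 4+1 vertices. A 3-face is a choice of 3+1 vertices.
f_3 = C(4+1, 3+1) = C(5,4) = 5

5


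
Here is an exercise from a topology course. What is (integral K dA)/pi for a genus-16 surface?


Gauss-Bonnet: integral K dA = 2*pi*chi(M).
chi(Sigma_16) = 2 - 2*16 = -30.
(integral K dA)/pi = 2*chi = 2*(-30) = -60

-60


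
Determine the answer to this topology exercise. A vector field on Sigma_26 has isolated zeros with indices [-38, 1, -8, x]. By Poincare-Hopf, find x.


Poincare-Hopf: sum of indices = chi(M).
chi(Sigma_26) = 2 - 2*26 = -50.
Sum of known indices = -45.
x = chi - (sum known) = -50 - (-45) = -5

-5


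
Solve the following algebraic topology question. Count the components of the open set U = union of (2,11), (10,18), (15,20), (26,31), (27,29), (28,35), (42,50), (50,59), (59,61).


Sort and merge overlapping open intervals.
Merged: (2,20), (26,35), (42,50), (50,59), (59,61).
Number of components = 5

5


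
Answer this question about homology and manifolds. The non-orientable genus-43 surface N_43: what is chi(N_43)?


For a non-orientable closed surface with k crosscaps: chi = 2 - k.
Here k = 43.
chi = 2 - 43 = -41

-41


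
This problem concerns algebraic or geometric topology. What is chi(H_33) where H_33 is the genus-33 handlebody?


A genus-g handlebody deformation retracts to a wedge of g circles.
chi(vee_g S^1) = 1 - g.
chi(H_33) = 1 - 33 = -32

-32


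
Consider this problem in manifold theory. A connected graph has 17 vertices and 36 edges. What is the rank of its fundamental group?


For a connected graph: rank(pi_1) = b_1 = E - V + 1 = 1 - chi.
chi = V - E = 17 - 36 = -19.
rank = 1 - (-19) = 36 - 17 + 1 = 20

20


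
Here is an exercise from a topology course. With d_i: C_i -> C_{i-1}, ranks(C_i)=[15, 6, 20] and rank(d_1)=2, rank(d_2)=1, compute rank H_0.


rank H_k = rank(ker d_k) - rank(im d_{k+1}).
rank(ker d_0) = rank(C_0) - rank(d_0) = 15 - 0 = 15.
rank(im d_{0+1}) = 2.
rank H_0 = 15 - 2 = 13

13


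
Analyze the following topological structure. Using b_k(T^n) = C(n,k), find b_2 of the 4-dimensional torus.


By the Kunneth formula, b_k(T^n) = C(n,k).
b_2(T^4) = C(4,2).
C(4,2) = 4!/(2!*2!) = 6

6


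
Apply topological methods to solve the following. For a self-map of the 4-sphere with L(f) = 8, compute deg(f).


L(f) = 1 + (-1)^4 deg(f) on S^4.
8 = 1 + (-1)^4 * deg(f)
(-1)^4 * deg(f) = 7
deg(f) = 7

7


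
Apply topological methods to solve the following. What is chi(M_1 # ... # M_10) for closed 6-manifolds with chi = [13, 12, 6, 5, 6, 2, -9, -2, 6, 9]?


For n-manifolds: chi(A#B) = chi(A) + chi(B) - chi(S^6).
chi(S^6) = 1 + (-1)^6 = 2.
chi(#) = (sum chi_i) - (10-1)*chi(S^6) = 48 - 9*2 = 30

30


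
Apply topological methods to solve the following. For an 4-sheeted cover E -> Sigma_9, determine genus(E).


For an n-sheeted cover: chi(E) = n * chi(B).
chi(Sigma_9) = 2 - 2*9 = -16.
chi(E) = 4 * (-16) = -64.
genus(E) = (2 - chi(E))/2 = (2 - (-64))/2 = 66/2 = 33

33


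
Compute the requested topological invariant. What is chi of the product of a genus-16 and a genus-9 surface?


chi(Sigma_16) = 2 - 2*16 = -30
chi(Sigma_9) = 2 - 2*9 = -16
chi(product) = (-30) * (-16) = 480

480


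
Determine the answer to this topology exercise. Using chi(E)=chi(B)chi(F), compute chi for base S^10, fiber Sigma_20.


chi(S^10) = 2 (n even), chi(Sigma_20) = 2 - 2*20 = -38.
chi(E) = 2 * (-38) = -76

-76


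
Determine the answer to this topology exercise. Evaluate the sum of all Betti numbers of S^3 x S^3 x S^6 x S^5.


Total Betti number is multiplicative under products.
Each S^d (d>=1) has total Betti number 2.
There are 4 sphere factors.
Total = 2^4 = 16

16


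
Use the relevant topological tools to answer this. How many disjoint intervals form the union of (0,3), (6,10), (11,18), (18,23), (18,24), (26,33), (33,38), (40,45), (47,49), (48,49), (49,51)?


Sort and merge overlapping open intervals.
Merged: (0,3), (6,10), (11,18), (18,24), (26,33), (33,38), (40,45), (47,49), (49,51).
Number of components = 9

9


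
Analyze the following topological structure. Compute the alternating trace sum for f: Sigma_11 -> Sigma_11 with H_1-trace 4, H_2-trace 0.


L(f) = tr(f_0*) - tr(f_1*) + tr(f_2*).
= 1 - (4) + (0)
= -3

-3


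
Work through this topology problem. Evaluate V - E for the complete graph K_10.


K_10: V = 10, E = C(10,2) = 45.
chi = V - E = 10 - 45 = -35

-35


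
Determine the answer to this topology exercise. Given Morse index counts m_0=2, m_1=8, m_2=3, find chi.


Morse theory: chi(M) = sum_k (-1)^k m_k where m_k = #(index-k critical points).
= (2) + (-8) + (3) = -3

-3


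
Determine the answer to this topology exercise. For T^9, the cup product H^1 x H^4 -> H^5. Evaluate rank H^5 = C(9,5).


Cup product: H^p x H^q -> H^{p+q}; here p+q = 1+4 = 5.
rank H^k(T^n) = C(n,k).
C(9,5) = 126

126


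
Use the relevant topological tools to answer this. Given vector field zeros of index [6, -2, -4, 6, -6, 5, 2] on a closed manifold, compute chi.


Poincare-Hopf: chi(M) = sum of indices of zeros.
chi = (6) + (-2) + (-4) + (6) + (-6) + (5) + (2) = 7

7


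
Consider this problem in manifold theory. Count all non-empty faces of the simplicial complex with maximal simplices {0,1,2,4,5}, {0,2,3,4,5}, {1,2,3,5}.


Each maximal simplex on m vertices has 2^m - 1 nonempty faces.
Take the union (dedupe shared faces).
Total distinct faces = 51

51


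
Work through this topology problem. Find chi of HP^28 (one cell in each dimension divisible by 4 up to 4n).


HP^28 has one cell in each dimension 0, 4, ..., 4*28 (28+1 cells, all even-dim).
chi = 28 + 1 = 29

29


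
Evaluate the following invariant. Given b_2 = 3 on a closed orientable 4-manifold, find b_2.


Poincare duality for closed orientable n-manifolds: b_k = b_{n-k}.
Here n = 4, so b_2 = b_2 = 3

3


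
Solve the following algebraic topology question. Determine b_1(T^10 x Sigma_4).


pi_1(A x B) = pi_1(A) x pi_1(B); rank of abelianization = b_1.
b_1(T^10) = 10, b_1(Sigma_4) = 2*4 = 8.
b_1(product) = 10 + 8 = 18

18


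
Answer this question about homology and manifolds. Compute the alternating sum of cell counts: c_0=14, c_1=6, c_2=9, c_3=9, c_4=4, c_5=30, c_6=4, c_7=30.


chi = sum_k (-1)^k c_k.
= (-1)^0*14 + (-1)^1*6 + (-1)^2*9 + (-1)^3*9 + (-1)^4*4 + (-1)^5*30 + (-1)^6*4 + (-1)^7*30
= (14) + (-6) + (9) + (-9) + (4) + (-30) + (4) + (-30)
= -44

-44


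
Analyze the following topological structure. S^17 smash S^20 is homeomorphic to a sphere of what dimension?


S^m ^ S^n = S^{m+n}.
k = 17 + 20 = 37

37


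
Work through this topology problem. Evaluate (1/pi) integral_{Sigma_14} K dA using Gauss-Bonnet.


Gauss-Bonnet: integral K dA = 2*pi*chi(M).
chi(Sigma_14) = 2 - 2*14 = -26.
(integral K dA)/pi = 2*chi = 2*(-26) = -52

-52


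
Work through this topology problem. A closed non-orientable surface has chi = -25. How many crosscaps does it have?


chi = 2 - k for closed non-orientable surfaces with k crosscaps.
-25 = 2 - k
k = 2 - (-25) = 27

27


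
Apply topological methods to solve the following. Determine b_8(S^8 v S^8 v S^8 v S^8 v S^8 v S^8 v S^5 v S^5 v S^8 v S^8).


For a wedge of spheres, H_k (k>0) is free on one generator per sphere of dimension k.
Spheres of dimension 8: count = 8.
b_8 = 8

8


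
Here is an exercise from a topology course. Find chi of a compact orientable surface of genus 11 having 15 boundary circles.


For a compact orientable surface with genus g and b boundary components: chi = 2 - 2g - b.
chi = 2 - 2*11 - 15 = 2 - 22 - 15 = -35

-35


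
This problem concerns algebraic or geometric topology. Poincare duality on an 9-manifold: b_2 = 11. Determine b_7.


Poincare duality for closed orientable n-manifolds: b_k = b_{n-k}.
Here n = 9, so b_7 = b_2 = 11

11


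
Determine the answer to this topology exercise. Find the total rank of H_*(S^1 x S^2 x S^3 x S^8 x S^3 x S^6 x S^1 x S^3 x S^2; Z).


Total Betti number is multiplicative under products.
Each S^d (d>=1) has total Betti number 2.
There are 9 sphere factors.
Total = 2^9 = 512

512


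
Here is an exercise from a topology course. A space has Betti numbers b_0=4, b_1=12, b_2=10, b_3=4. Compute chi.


chi = sum_k (-1)^k b_k.
= (4) + (-12) + (10) + (-4)
= -2

-2


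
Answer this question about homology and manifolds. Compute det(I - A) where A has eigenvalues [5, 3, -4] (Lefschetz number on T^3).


For a torus self-map: L(f) = det(I - A) where A acts on H_1.
L(f) = (1-5) * (1-3) * (1--4) = -4 * -2 * 5 = 40

40


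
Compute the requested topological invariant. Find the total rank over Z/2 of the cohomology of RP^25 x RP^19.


dim H^*(RP^n; Z/2) = n+1 (one Z/2 in each degree 0..n).
Total Betti number is multiplicative.
Total = (25+1) * (19+1) = 26 * 20 = 520

520


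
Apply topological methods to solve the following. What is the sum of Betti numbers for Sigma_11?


For Sigma_11: b_0 = 1, b_1 = 2g = 22, b_2 = 1.
Total = 1 + 22 + 1 = 24

24


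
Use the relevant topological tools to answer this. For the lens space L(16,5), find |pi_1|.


pi_1(L(p,q)) = Z/pZ for any q coprime to p.
|pi_1(L(16,5))| = 16

16


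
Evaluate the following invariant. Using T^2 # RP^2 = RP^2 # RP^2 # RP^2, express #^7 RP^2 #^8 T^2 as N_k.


Since a >= 1, the sum is non-orientable; each T^2 can be replaced by RP^2 # RP^2 (since T^2#RP^2 = 3RP^2).
Total crosscaps k = 7 + 2*8 = 23.
Check via chi: chi = 7*1 + 8*0 - (7+8-1)*2 = -21 = 2 - k = -21. Consistent.

23


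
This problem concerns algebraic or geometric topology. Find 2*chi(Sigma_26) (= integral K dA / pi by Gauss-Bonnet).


Gauss-Bonnet: integral K dA = 2*pi*chi(M).
chi(Sigma_26) = 2 - 2*26 = -50.
(integral K dA)/pi = 2*chi = 2*(-50) = -100

-100


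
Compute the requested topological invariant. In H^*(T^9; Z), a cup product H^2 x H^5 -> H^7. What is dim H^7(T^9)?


Cup product: H^p x H^q -> H^{p+q}; here p+q = 2+5 = 7.
rank H^k(T^n) = C(n,k).
C(9,7) = 36

36


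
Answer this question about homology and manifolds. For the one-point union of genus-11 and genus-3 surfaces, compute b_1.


For a wedge: H_1(A v B) = H_1(A) + H_1(B).
b_1(Sigma_11) = 22, b_1(Sigma_3) = 6.
b_1 = 22 + 6 = 28

28


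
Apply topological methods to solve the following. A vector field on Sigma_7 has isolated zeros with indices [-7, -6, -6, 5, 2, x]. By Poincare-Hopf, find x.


Poincare-Hopf: sum of indices = chi(M).
chi(Sigma_7) = 2 - 2*7 = -12.
Sum of known indices = -12.
x = chi - (sum known) = -12 - (-12) = 0

0


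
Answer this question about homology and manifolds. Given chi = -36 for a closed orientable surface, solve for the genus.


chi = 2 - 2g for closed orientable surfaces.
-36 = 2 - 2g
2g = 2 - (-36) = 38
g = 19

19


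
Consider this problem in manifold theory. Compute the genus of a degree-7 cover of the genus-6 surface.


For an n-sheeted cover: chi(E) = n * chi(B).
chi(Sigma_6) = 2 - 2*6 = -10.
chi(E) = 7 * (-10) = -70.
genus(E) = (2 - chi(E))/2 = (2 - (-70))/2 = 72/2 = 36

36


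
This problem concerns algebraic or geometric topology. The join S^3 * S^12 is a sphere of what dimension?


Join of spheres: S^m * S^n = S^{m+n+1}.
dim = 3 + 12 + 1 = 16

16


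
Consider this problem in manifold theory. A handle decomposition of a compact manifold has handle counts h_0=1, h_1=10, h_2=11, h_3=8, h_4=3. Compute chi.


Handles of index k contribute (-1)^k to chi (same as CW cells).
chi = (1) + (-10) + (11) + (-8) + (3) = -3

-3


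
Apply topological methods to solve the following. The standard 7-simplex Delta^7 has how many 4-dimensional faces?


Delta^7 has 7+1 vertices. A 4-face is a choice of 4+1 vertices.
f_4 = C(7+1, 4+1) = C(8,5) = 56

56


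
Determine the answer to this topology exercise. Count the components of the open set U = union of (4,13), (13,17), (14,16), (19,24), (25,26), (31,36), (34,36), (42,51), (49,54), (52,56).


Sort and merge overlapping open intervals.
Merged: (4,13), (13,17), (19,24), (25,26), (31,36), (42,56).
Number of components = 6

6


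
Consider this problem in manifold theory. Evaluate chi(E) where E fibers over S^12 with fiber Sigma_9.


chi(S^12) = 2 (n even), chi(Sigma_9) = 2 - 2*9 = -16.
chi(E) = 2 * (-16) = -32

-32


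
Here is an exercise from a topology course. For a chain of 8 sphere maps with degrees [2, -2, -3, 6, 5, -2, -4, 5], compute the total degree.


Degree is multiplicative: deg(composition) = product of degrees.
= (2) * (-2) * (-3) * (6) * (5) * (-2) * (-4) * (5) = 14400

14400


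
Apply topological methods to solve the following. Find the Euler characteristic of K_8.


K_8: V = 8, E = C(8,2) = 28.
chi = V - E = 8 - 28 = -20

-20


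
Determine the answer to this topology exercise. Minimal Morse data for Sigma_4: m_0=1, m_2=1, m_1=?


A perfect Morse function has m_k = b_k.
For Sigma_4: b_0=1, b_1=2g=8, b_2=1.
Saddles m_1 = 2g = 8

8
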